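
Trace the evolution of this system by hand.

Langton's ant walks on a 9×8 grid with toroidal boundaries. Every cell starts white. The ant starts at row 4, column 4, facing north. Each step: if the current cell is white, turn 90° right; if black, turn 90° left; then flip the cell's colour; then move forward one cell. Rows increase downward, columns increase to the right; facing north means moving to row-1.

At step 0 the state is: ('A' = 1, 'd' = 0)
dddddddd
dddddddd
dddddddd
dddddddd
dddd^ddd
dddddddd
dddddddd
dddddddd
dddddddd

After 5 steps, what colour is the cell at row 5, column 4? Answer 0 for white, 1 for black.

1

gen 0: dddddddd
dddddddd
dddddddd
dddddddd
dddd^ddd
dddddddd
dddddddd
dddddddd
dddddddd
gen 1: dddddddd
dddddddd
dddddddd
dddddddd
ddddA>dd
dddddddd
dddddddd
dddddddd
dddddddd
gen 2: dddddddd
dddddddd
dddddddd
dddddddd
ddddAAdd
dddddvdd
dddddddd
dddddddd
dddddddd
gen 3: dddddddd
dddddddd
dddddddd
dddddddd
ddddAAdd
dddd<Add
dddddddd
dddddddd
dddddddd
gen 4: dddddddd
dddddddd
dddddddd
dddddddd
dddd^Add
ddddAAdd
dddddddd
dddddddd
dddddddd
gen 5: dddddddd
dddddddd
dddddddd
dddddddd
ddd<dAdd
ddddAAdd
dddddddd
dddddddd
dddddddd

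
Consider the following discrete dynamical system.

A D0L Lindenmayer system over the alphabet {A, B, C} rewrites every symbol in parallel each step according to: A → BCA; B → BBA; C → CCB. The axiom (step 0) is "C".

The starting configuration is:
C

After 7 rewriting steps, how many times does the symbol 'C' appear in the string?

551

step 0: C
step 1: CCB
step 2: CCBCCBBBA
step 3: CCBCCBBBACCBCCBBBABBABBABCA
step 4: CCBCCBBBACCBCCBBBABBABBABCACCBCCBBBACCBCCBBBABBABBABCABBABBABCABBABBABCABBACCBBCA
step 5: CCBCCBBBACCBCCBBBABBABBABCACCBCCBBBACCBCCBBBABBABBABCABBAB…BBCABBABBABCABBABBABCABBACCBBCABBABBABCACCBCCBBBABBACCBBCA  (len 243)
step 6: CCBCCBBBACCBCCBBBABBABBABCACCBCCBBBACCBCCBBBABBABBABCABBAB…BBCACCBCCBBBACCBCCBBBABBABBABCABBABBABCACCBCCBBBABBACCBBCA  (len 729)
step 7: CCBCCBBBACCBCCBBBABBABBABCACCBCCBBBACCBCCBBBABBABBABCABBAB…BBCACCBCCBBBACCBCCBBBABBABBABCABBABBABCACCBCCBBBABBACCBBCA  (len 2187)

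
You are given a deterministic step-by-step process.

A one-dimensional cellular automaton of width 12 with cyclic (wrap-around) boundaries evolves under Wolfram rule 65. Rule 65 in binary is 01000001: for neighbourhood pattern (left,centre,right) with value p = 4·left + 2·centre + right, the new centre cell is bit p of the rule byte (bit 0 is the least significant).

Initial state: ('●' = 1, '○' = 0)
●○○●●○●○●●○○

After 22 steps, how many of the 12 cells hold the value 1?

gen 0: ●○○●●○●○●●○○
gen 1: ○○○○●○○○○●○○
gen 2: ●●●○○○●●○○○●
gen 3: ○○●○●○○●○●○○
gen 4: ●○○○○○○○○○○●
gen 5: ●○●●●●●●●●○○
gen 6: ○○○○○○○○○●○○
gen 7: ●●●●●●●●○○○●
gen 8: ○○○○○○○●○●○○
gen 9: ●●●●●●○○○○○●
gen 10: ○○○○○●○●●●○○
gen 11: ●●●●○○○○○●○●
gen 12: ○○○●○●●●○○○○
gen 13: ●●○○○○○●○●●●
gen 14: ○●○●●●○○○○○○
gen 15: ○○○○○●○●●●●●
gen 16: ○●●●○○○○○○○●
gen 17: ○○○●○●●●●●○○
gen 18: ●●○○○○○○○●○●
gen 19: ○●○●●●●●○○○○
gen 20: ○○○○○○○●○●●●
gen 21: ○●●●●●○○○○○●
gen 22: ○○○○○●○●●●○○

4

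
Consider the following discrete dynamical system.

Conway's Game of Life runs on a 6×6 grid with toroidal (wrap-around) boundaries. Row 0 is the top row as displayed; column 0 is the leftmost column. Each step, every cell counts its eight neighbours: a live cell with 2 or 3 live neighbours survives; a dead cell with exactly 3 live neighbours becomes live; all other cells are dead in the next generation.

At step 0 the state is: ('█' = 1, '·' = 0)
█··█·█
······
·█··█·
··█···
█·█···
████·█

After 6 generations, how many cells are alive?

1

0) █··█·█
······
·█··█·
··█···
█·█···
████·█
1) ···█·█
█···██
······
··██··
█····█
···█··
2) █··█·█
█···██
···███
······
··███·
█····█
3) ·█····
······
█··█··
··█··█
···███
███···
4) ███···
······
······
█·█··█
···███
██████
5) ····█·
·█····
······
█··█·█
······
······
6) ······
······
█·····
······
······
······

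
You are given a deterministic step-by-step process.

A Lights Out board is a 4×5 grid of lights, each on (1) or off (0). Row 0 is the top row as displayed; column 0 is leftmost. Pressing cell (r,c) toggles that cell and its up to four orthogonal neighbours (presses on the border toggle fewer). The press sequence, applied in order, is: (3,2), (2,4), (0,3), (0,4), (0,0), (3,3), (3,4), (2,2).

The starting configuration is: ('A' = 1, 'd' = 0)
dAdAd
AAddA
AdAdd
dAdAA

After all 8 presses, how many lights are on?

12

0) dAdAd
AAddA
AdAdd
dAdAA
1) dAdAd
AAddA
Adddd
ddAdA
2) dAdAd
AAddd
AddAA
ddAdd
3) dAAdA
AAdAd
AddAA
ddAdd
4) dAAAd
AAdAA
AddAA
ddAdd
5) AdAAd
dAdAA
AddAA
ddAdd
6) AdAAd
dAdAA
AdddA
dddAA
7) AdAAd
dAdAA
Adddd
ddddd
8) AdAAd
dAAAA
AAAAd
ddAdd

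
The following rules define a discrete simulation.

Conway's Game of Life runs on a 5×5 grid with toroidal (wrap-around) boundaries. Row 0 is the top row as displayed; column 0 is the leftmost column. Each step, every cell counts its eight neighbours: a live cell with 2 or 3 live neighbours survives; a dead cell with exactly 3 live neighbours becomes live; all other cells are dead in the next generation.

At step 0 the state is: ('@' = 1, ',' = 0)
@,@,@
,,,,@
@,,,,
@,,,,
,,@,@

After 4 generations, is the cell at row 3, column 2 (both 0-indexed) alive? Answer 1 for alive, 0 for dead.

[0] @,@,@
,,,,@
@,,,,
@,,,,
,,@,@
[1] @@,,@
,@,@@
@,,,@
@@,,@
,,,,@
[2] ,@@,,
,@@@,
,,@,,
,@,@,
,,,@,
[3] ,@,,,
,,,@,
,,,,,
,,,@,
,@,@,
[4] ,,,,,
,,,,,
,,,,,
,,@,,
,,,,,

1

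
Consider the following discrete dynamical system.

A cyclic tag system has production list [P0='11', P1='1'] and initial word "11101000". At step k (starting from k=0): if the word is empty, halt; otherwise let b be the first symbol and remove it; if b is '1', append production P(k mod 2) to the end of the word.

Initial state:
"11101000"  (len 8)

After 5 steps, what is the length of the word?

10

[0] "11101000"  (len 8)
[1] "110100011"  (len 9)
[2] "101000111"  (len 9)
[3] "0100011111"  (len 10)
[4] "100011111"  (len 9)
[5] "0001111111"  (len 10)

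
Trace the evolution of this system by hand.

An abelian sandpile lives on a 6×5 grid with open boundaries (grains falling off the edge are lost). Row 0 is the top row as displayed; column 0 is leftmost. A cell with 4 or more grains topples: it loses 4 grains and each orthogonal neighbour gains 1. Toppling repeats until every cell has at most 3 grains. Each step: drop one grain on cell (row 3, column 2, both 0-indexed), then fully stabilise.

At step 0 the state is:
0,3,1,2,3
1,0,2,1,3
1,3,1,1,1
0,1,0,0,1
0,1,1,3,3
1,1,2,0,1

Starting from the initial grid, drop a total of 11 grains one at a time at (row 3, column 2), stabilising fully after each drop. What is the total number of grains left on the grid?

0) 0,3,1,2,3
1,0,2,1,3
1,3,1,1,1
0,1,0,0,1
0,1,1,3,3
1,1,2,0,1
1) 0,3,1,2,3
1,0,2,1,3
1,3,1,1,1
0,1,1,0,1
0,1,1,3,3
1,1,2,0,1
2) 0,3,1,2,3
1,0,2,1,3
1,3,1,1,1
0,1,2,0,1
0,1,1,3,3
1,1,2,0,1
3) 0,3,1,2,3
1,0,2,1,3
1,3,1,1,1
0,1,3,0,1
0,1,1,3,3
1,1,2,0,1
4) 0,3,1,2,3
1,0,2,1,3
1,3,2,1,1
0,2,0,1,1
0,1,2,3,3
1,1,2,0,1
5) 0,3,1,2,3
1,0,2,1,3
1,3,2,1,1
0,2,1,1,1
0,1,2,3,3
1,1,2,0,1
6) 0,3,1,2,3
1,0,2,1,3
1,3,2,1,1
0,2,2,1,1
0,1,2,3,3
1,1,2,0,1
7) 0,3,1,2,3
1,0,2,1,3
1,3,2,1,1
0,2,3,1,1
0,1,2,3,3
1,1,2,0,1
8) 0,3,1,2,3
1,0,2,1,3
1,3,3,1,1
0,3,0,2,1
0,1,3,3,3
1,1,2,0,1
9) 0,3,1,2,3
1,0,2,1,3
1,3,3,1,1
0,3,1,2,1
0,1,3,3,3
1,1,2,0,1
10) 0,3,1,2,3
1,0,2,1,3
1,3,3,1,1
0,3,2,2,1
0,1,3,3,3
1,1,2,0,1
11) 0,3,1,2,3
1,0,2,1,3
1,3,3,1,1
0,3,3,2,1
0,1,3,3,3
1,1,2,0,1

49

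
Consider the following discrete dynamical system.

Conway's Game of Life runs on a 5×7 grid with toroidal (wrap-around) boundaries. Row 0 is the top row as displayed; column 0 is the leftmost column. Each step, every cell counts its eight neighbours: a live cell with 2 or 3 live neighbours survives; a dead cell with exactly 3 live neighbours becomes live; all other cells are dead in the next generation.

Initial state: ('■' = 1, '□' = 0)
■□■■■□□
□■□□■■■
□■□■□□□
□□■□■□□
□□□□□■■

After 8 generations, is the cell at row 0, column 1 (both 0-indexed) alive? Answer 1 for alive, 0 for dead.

k=0  ■□■■■□□
□■□□■■■
□■□■□□□
□□■□■□□
□□□□□■■
k=1  ■■■■□□□
□■□□□■■
■■□■□□□
□□■■■■□
□■■□□■■
k=2  □□□■■□□
□□□■■□■
■■□■□□□
□□□□□■□
□□□□□■■
k=3  □□□■□□■
■□□□□■□
■□■■□■■
■□□□■■□
□□□□□■■
k=4  ■□□□■□□
■■■■□■□
■□□■□□□
■■□■□□□
■□□□□□□
k=5  ■□■■■□□
■□■■□□□
□□□■□□□
■■■□□□■
■□□□□□■
k=6  ■□■□■□□
□□□□□□□
□□□■□□■
□■■□□□■
□□□□□■□
k=7  □□□□□□□
□□□■□□□
■□■□□□□
■□■□□■■
■□■■□■■
k=8  □□■■■□■
□□□□□□□
■□■■□□□
□□■□■■□
■□■■■■□

0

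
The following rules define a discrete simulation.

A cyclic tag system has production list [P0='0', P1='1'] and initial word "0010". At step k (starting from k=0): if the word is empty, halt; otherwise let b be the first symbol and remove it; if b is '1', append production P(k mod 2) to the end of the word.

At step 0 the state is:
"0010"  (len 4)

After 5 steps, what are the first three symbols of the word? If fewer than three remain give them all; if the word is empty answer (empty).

0) "0010"  (len 4)
1) "010"  (len 3)
2) "10"  (len 2)
3) "00"  (len 2)
4) "0"  (len 1)
5) (halted — word empty)

(empty)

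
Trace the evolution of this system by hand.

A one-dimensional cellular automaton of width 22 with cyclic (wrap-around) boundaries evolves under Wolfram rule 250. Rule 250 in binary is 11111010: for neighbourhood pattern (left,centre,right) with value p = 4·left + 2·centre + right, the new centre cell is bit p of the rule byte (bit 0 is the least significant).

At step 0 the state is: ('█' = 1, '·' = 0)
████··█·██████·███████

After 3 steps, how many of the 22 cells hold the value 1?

t=0: ████··█·██████·███████
t=1: ██████·███████████████
t=2: ██████████████████████
t=3: ██████████████████████

22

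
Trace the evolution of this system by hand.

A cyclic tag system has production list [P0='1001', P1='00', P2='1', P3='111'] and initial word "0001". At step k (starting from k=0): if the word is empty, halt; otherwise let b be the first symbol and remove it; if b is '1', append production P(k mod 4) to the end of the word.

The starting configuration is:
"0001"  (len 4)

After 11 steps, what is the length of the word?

7

[0] "0001"  (len 4)
[1] "001"  (len 3)
[2] "01"  (len 2)
[3] "1"  (len 1)
[4] "111"  (len 3)
[5] "111001"  (len 6)
[6] "1100100"  (len 7)
[7] "1001001"  (len 7)
[8] "001001111"  (len 9)
[9] "01001111"  (len 8)
[10] "1001111"  (len 7)
[11] "0011111"  (len 7)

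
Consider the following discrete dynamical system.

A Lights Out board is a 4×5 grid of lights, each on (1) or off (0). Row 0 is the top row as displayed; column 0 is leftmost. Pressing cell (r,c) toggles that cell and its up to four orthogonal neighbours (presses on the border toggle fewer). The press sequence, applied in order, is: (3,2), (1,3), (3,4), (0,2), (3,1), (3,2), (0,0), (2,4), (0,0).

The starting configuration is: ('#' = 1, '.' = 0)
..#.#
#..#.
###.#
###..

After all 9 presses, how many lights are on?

7

step 0: ..#.#
#..#.
###.#
###..
step 1: ..#.#
#..#.
##..#
#..#.
step 2: ..###
#.#.#
##.##
#..#.
step 3: ..###
#.#.#
##.#.
#...#
step 4: .#..#
#...#
##.#.
#...#
step 5: .#..#
#...#
#..#.
.##.#
step 6: .#..#
#...#
#.##.
...##
step 7: #...#
....#
#.##.
...##
step 8: #...#
.....
#.#.#
...#.
step 9: .#..#
#....
#.#.#
...#.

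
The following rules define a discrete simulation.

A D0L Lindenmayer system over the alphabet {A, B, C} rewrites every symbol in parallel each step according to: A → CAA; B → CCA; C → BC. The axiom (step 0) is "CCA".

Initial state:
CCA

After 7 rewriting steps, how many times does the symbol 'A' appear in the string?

gen 0: CCA
gen 1: BCBCCAA
gen 2: CCABCCCABCBCCAACAA
gen 3: BCBCCAACCABCBCBCCAACCABCCCABCBCCAACAABCCAACAA
gen 4: CCABCCCABCBCCAACAABCBCCAACCABCCCABCCCABCBCCAACAABCBCCAACCABCBCBCCAACCABCCCABCBCCAACAABCCAACAACCABCBCCAACAABCCAACAA
gen 5: BCBCCAACCABCBCBCCAACCABCCCABCBCCAACAABCCAACAACCABCCCABCBCC…ACAABCBCCAACCABCCCABCBCCAACAABCCAACAACCABCBCCAACAABCCAACAA  (len 288)
gen 6: CCABCCCABCBCCAACAABCBCCAACCABCCCABCCCABCBCCAACAABCBCCAACCA…ACAABCBCCAACCABCCCABCBCCAACAABCCAACAACCABCBCCAACAABCCAACAA  (len 729)
gen 7: BCBCCAACCABCBCBCCAACCABCCCABCBCCAACAABCCAACAACCABCCCABCBCC…ACAABCBCCAACCABCCCABCBCCAACAABCCAACAACCABCBCCAACAABCCAACAA  (len 1845)

639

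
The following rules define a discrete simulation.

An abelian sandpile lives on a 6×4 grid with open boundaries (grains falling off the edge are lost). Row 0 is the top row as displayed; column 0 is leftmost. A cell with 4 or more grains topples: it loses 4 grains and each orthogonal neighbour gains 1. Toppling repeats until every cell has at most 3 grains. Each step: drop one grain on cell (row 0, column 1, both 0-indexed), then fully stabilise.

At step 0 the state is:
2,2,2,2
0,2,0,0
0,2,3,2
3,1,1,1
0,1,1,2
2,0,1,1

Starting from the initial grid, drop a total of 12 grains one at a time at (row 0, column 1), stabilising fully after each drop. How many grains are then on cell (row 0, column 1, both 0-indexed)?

1

0) 2,2,2,2
0,2,0,0
0,2,3,2
3,1,1,1
0,1,1,2
2,0,1,1
1) 2,3,2,2
0,2,0,0
0,2,3,2
3,1,1,1
0,1,1,2
2,0,1,1
2) 3,0,3,2
0,3,0,0
0,2,3,2
3,1,1,1
0,1,1,2
2,0,1,1
3) 3,1,3,2
0,3,0,0
0,2,3,2
3,1,1,1
0,1,1,2
2,0,1,1
4) 3,2,3,2
0,3,0,0
0,2,3,2
3,1,1,1
0,1,1,2
2,0,1,1
5) 3,3,3,2
0,3,0,0
0,2,3,2
3,1,1,1
0,1,1,2
2,0,1,1
6) 0,3,0,3
2,0,2,0
0,3,3,2
3,1,1,1
0,1,1,2
2,0,1,1
7) 1,0,1,3
2,1,2,0
0,3,3,2
3,1,1,1
0,1,1,2
2,0,1,1
8) 1,1,1,3
2,1,2,0
0,3,3,2
3,1,1,1
0,1,1,2
2,0,1,1
9) 1,2,1,3
2,1,2,0
0,3,3,2
3,1,1,1
0,1,1,2
2,0,1,1
10) 1,3,1,3
2,1,2,0
0,3,3,2
3,1,1,1
0,1,1,2
2,0,1,1
11) 2,0,2,3
2,2,2,0
0,3,3,2
3,1,1,1
0,1,1,2
2,0,1,1
12) 2,1,2,3
2,2,2,0
0,3,3,2
3,1,1,1
0,1,1,2
2,0,1,1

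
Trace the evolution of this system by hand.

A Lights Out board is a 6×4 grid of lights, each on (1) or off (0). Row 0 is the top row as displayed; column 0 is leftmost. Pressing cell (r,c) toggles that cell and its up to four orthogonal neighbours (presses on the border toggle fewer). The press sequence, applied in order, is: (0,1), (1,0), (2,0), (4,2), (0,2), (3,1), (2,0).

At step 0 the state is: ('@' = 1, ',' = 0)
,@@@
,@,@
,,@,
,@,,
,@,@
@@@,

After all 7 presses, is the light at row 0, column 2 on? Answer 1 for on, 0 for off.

1

step 0: ,@@@
,@,@
,,@,
,@,,
,@,@
@@@,
step 1: @,,@
,,,@
,,@,
,@,,
,@,@
@@@,
step 2: ,,,@
@@,@
@,@,
,@,,
,@,@
@@@,
step 3: ,,,@
,@,@
,@@,
@@,,
,@,@
@@@,
step 4: ,,,@
,@,@
,@@,
@@@,
,,@,
@@,,
step 5: ,@@,
,@@@
,@@,
@@@,
,,@,
@@,,
step 6: ,@@,
,@@@
,,@,
,,,,
,@@,
@@,,
step 7: ,@@,
@@@@
@@@,
@,,,
,@@,
@@,,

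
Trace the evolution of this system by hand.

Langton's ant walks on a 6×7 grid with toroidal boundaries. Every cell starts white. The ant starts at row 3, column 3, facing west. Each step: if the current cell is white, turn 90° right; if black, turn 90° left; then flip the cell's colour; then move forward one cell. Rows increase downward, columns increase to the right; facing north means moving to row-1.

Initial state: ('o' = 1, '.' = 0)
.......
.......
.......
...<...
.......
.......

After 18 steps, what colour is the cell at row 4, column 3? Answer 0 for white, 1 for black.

k=0  .......
.......
.......
...<...
.......
.......
k=1  .......
.......
...^...
...o...
.......
.......
k=2  .......
.......
...o>..
...o...
.......
.......
k=3  .......
.......
...oo..
...ov..
.......
.......
k=4  .......
.......
...oo..
...<o..
.......
.......
k=5  .......
.......
...oo..
....o..
...v...
.......
k=6  .......
.......
...oo..
....o..
..<o...
.......
k=7  .......
.......
...oo..
..^.o..
..oo...
.......
k=8  .......
.......
...oo..
..o>o..
..oo...
.......
k=9  .......
.......
...oo..
..ooo..
..ov...
.......
k=10  .......
.......
...oo..
..ooo..
..o.>..
.......
k=11  .......
.......
...oo..
..ooo..
..o.o..
....v..
k=12  .......
.......
...oo..
..ooo..
..o.o..
...<o..
k=13  .......
.......
...oo..
..ooo..
..o^o..
...oo..
k=14  .......
.......
...oo..
..ooo..
..oo>..
...oo..
k=15  .......
.......
...oo..
..oo^..
..oo...
...oo..
k=16  .......
.......
...oo..
..o<...
..oo...
...oo..
k=17  .......
.......
...oo..
..o....
..ov...
...oo..
k=18  .......
.......
...oo..
..o....
..o.>..
...oo..

0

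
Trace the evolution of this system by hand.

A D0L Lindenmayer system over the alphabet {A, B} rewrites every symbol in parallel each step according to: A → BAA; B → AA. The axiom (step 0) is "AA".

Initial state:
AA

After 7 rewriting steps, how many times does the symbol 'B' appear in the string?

t=0: AA
t=1: BAABAA
t=2: AABAABAAAABAABAA
t=3: BAABAAAABAABAAAABAABAABAABAAAABAABAAAABAABAA
t=4: AABAABAAAABAABAABAABAAAABAABAAAABAABAABAABAAAABAABAAAABAABAAAABAABAAAABAABAABAABAAAABAABAAAABAABAABAABAAAABAABAAAABAABAA
t=5: BAABAAAABAABAAAABAABAABAABAAAABAABAAAABAABAAAABAABAAAABAAB…BAABAAAABAABAABAABAAAABAABAAAABAABAABAABAAAABAABAAAABAABAA  (len 328)
t=6: AABAABAAAABAABAABAABAAAABAABAAAABAABAABAABAAAABAABAAAABAAB…BAABAAAABAABAABAABAAAABAABAAAABAABAABAABAAAABAABAAAABAABAA  (len 896)
t=7: BAABAAAABAABAAAABAABAABAABAAAABAABAAAABAABAAAABAABAAAABAAB…BAABAAAABAABAABAABAAAABAABAAAABAABAABAABAAAABAABAAAABAABAA  (len 2448)

656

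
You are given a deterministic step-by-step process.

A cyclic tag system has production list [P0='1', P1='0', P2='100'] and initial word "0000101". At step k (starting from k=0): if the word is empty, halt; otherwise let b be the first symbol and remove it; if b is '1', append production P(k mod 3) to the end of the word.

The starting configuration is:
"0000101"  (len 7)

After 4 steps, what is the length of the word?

3

[0] "0000101"  (len 7)
[1] "000101"  (len 6)
[2] "00101"  (len 5)
[3] "0101"  (len 4)
[4] "101"  (len 3)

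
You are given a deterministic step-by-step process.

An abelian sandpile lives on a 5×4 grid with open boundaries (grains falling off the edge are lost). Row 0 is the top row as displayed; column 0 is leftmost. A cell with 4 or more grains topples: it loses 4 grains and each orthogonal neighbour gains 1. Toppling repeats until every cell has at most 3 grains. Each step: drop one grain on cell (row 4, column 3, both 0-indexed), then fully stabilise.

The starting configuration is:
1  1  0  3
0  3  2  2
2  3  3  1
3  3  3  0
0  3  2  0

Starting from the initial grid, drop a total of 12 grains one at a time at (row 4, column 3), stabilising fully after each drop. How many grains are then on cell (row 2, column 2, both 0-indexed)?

2

k=0  1  1  0  3
0  3  2  2
2  3  3  1
3  3  3  0
0  3  2  0
k=1  1  1  0  3
0  3  2  2
2  3  3  1
3  3  3  0
0  3  2  1
k=2  1  1  0  3
0  3  2  2
2  3  3  1
3  3  3  0
0  3  2  2
k=3  1  1  0  3
0  3  2  2
2  3  3  1
3  3  3  0
0  3  2  3
k=4  1  1  0  3
0  3  2  2
2  3  3  1
3  3  3  1
0  3  3  0
k=5  1  1  0  3
0  3  2  2
2  3  3  1
3  3  3  1
0  3  3  1
k=6  1  1  0  3
0  3  2  2
2  3  3  1
3  3  3  1
0  3  3  2
k=7  1  1  0  3
0  3  2  2
2  3  3  1
3  3  3  1
0  3  3  3
k=8  1  2  1  3
2  1  0  3
0  3  2  2
1  3  2  3
2  1  2  1
k=9  1  2  1  3
2  1  0  3
0  3  2  2
1  3  2  3
2  1  2  2
k=10  1  2  1  3
2  1  0  3
0  3  2  2
1  3  2  3
2  1  2  3
k=11  1  2  1  3
2  1  0  3
0  3  2  3
1  3  3  0
2  1  3  1
k=12  1  2  1  3
2  1  0  3
0  3  2  3
1  3  3  0
2  1  3  2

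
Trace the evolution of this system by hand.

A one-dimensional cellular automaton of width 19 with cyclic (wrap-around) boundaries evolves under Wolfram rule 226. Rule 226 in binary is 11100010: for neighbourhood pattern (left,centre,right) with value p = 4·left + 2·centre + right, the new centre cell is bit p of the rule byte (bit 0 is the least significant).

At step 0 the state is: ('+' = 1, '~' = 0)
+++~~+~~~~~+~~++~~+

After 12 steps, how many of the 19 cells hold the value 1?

8

0) +++~~+~~~~~+~~++~~+
1) +++~+~~~~~+~~+~+~+~
2) ~+++~~~~~+~~+~+~+~+
3) +~++~~~~+~~+~+~+~+~
4) ~+~+~~~+~~+~+~+~+~+
5) +~+~~~+~~+~+~+~+~+~
6) ~+~~~+~~+~+~+~+~+~+
7) +~~~+~~+~+~+~+~+~+~
8) ~~~+~~+~+~+~+~+~+~+
9) ~~+~~+~+~+~+~+~+~+~
10) ~+~~+~+~+~+~+~+~+~~
11) +~~+~+~+~+~+~+~+~~~
12) ~~+~+~+~+~+~+~+~~~+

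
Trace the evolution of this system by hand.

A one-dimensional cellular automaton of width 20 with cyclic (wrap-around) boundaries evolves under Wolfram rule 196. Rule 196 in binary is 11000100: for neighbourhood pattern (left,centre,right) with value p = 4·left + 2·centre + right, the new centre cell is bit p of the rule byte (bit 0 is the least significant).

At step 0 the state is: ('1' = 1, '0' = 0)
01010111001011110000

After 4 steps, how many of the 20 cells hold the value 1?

0) 01010111001011110000
1) 01010011001001110000
2) 01010001001000110000
3) 01010001001000010000
4) 01010001001000010000

5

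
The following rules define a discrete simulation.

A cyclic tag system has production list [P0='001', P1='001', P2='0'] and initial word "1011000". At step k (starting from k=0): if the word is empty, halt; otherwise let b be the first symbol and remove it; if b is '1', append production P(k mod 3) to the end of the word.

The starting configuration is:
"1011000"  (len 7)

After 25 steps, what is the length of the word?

4

t=0: "1011000"  (len 7)
t=1: "011000001"  (len 9)
t=2: "11000001"  (len 8)
t=3: "10000010"  (len 8)
t=4: "0000010001"  (len 10)
t=5: "000010001"  (len 9)
t=6: "00010001"  (len 8)
t=7: "0010001"  (len 7)
t=8: "010001"  (len 6)
t=9: "10001"  (len 5)
t=10: "0001001"  (len 7)
t=11: "001001"  (len 6)
t=12: "01001"  (len 5)
t=13: "1001"  (len 4)
t=14: "001001"  (len 6)
t=15: "01001"  (len 5)
t=16: "1001"  (len 4)
t=17: "001001"  (len 6)
t=18: "01001"  (len 5)
t=19: "1001"  (len 4)
t=20: "001001"  (len 6)
t=21: "01001"  (len 5)
t=22: "1001"  (len 4)
t=23: "001001"  (len 6)
t=24: "01001"  (len 5)
t=25: "1001"  (len 4)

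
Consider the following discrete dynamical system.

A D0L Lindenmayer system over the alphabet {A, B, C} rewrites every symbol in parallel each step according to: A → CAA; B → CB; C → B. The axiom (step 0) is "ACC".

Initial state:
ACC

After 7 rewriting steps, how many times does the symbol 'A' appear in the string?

128

k=0  ACC
k=1  CAABB
k=2  BCAACAACBCB
k=3  CBBCAACAABCAACAABCBBCB
k=4  BCBCBBCAACAABCAACAACBBCAACAABCAACAACBBCBCBBCB
k=5  CBBCBBCBCBBCAACAABCAACAACBBCAACAABCAACAABCBCBBCAACAABCAACAACBBCAACAABCAACAABCBCBBCBBCBCBBCB
k=6  BCBCBBCBCBBCBBCBCBBCAACAABCAACAACBBCAACAABCAACAABCBCBBCAAC…CBBCAACAABCAACAACBBCAACAABCAACAACBBCBBCBCBBCBCBBCBBCBCBBCB  (len 184)
k=7  CBBCBBCBCBBCBBCBCBBCBCBBCBBCBCBBCAACAABCAACAACBBCAACAABCAA…CBBCAACAABCAACAABCBCBBCBCBBCBBCBCBBCBBCBCBBCBCBBCBBCBCBBCB  (len 371)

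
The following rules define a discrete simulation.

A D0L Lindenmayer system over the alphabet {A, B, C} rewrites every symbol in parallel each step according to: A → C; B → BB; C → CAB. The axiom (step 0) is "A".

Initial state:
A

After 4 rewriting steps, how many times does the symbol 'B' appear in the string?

8

[0] A
[1] C
[2] CAB
[3] CABCBB
[4] CABCBBCABBBBB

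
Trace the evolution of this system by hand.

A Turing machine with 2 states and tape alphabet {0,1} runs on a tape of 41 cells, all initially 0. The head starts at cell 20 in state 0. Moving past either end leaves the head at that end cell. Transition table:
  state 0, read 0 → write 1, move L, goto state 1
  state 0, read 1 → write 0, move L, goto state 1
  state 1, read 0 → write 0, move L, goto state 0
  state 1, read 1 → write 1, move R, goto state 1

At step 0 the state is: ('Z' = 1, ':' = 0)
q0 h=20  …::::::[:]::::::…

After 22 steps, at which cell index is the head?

1

gen 0: q0 h=20  …::::::[:]::::::…
gen 1: q1 h=19  …::::::[:]Z:::::…
gen 2: q0 h=18  …::::::[:]:Z::::…
gen 3: q1 h=17  …::::::[:]Z:Z:::…
gen 4: q0 h=16  …::::::[:]:Z:Z::…
gen 5: q1 h=15  …::::::[:]Z:Z:Z:…
gen 6: q0 h=14  …::::::[:]:Z:Z:Z…
gen 7: q1 h=13  …::::::[:]Z:Z:Z:…
gen 8: q0 h=12  …::::::[:]:Z:Z:Z…
gen 9: q1 h=11  …::::::[:]Z:Z:Z:…
gen 10: q0 h=10  …::::::[:]:Z:Z:Z…
gen 11: q1 h= 9  …::::::[:]Z:Z:Z:…
gen 12: q0 h= 8  …::::::[:]:Z:Z:Z…
gen 13: q1 h= 7  …::::::[:]Z:Z:Z:…
gen 14: q0 h= 6  |::::::[:]:Z:Z:Z…
gen 15: q1 h= 5  |:::::[:]Z:Z:Z:…
gen 16: q0 h= 4  |::::[:]:Z:Z:Z…
gen 17: q1 h= 3  |:::[:]Z:Z:Z:…
gen 18: q0 h= 2  |::[:]:Z:Z:Z…
gen 19: q1 h= 1  |:[:]Z:Z:Z:…
gen 20: q0 h= 0  |[:]:Z:Z:Z…
gen 21: q1 h= 0  |[Z]:Z:Z:Z…
gen 22: q1 h= 1  |Z[:]Z:Z:Z:…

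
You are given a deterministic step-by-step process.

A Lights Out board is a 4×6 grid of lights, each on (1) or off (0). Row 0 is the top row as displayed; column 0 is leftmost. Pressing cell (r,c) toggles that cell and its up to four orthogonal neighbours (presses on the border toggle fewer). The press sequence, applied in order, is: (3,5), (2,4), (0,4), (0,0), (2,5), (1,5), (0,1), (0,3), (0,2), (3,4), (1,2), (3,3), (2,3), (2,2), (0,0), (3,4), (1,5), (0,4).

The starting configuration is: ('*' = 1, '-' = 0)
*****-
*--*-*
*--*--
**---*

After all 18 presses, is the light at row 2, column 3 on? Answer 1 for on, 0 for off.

1

0) *****-
*--*-*
*--*--
**---*
1) *****-
*--*-*
*--*-*
**--*-
2) *****-
*--***
*---*-
**----
3) ***--*
*--*-*
*---*-
**----
4) --*--*
---*-*
*---*-
**----
5) --*--*
---*--
*----*
**---*
6) --*---
---***
*-----
**---*
7) **----
-*-***
*-----
**---*
8) *****-
-*--**
*-----
**---*
9) *---*-
-**-**
*-----
**---*
10) *---*-
-**-**
*---*-
**-**-
11) *-*-*-
---***
*-*-*-
**-**-
12) *-*-*-
---***
*-***-
***---
13) *-*-*-
----**
*-----
****--
14) *-*-*-
--*-**
****--
**-*--
15) -**-*-
*-*-**
****--
**-*--
16) -**-*-
*-*-**
*****-
**--**
17) -**-**
*-*---
******
**--**
18) -***--
*-*-*-
******
**--**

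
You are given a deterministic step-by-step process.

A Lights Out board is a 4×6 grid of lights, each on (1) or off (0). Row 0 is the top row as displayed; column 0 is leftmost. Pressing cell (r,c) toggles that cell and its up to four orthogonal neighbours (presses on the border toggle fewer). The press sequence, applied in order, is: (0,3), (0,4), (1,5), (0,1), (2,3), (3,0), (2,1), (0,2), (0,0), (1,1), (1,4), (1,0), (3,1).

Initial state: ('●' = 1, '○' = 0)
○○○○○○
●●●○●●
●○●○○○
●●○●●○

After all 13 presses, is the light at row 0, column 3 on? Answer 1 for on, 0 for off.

1

gen 0: ○○○○○○
●●●○●●
●○●○○○
●●○●●○
gen 1: ○○●●●○
●●●●●●
●○●○○○
●●○●●○
gen 2: ○○●○○●
●●●●○●
●○●○○○
●●○●●○
gen 3: ○○●○○○
●●●●●○
●○●○○●
●●○●●○
gen 4: ●●○○○○
●○●●●○
●○●○○●
●●○●●○
gen 5: ●●○○○○
●○●○●○
●○○●●●
●●○○●○
gen 6: ●●○○○○
●○●○●○
○○○●●●
○○○○●○
gen 7: ●●○○○○
●●●○●○
●●●●●●
○●○○●○
gen 8: ●○●●○○
●●○○●○
●●●●●●
○●○○●○
gen 9: ○●●●○○
○●○○●○
●●●●●●
○●○○●○
gen 10: ○○●●○○
●○●○●○
●○●●●●
○●○○●○
gen 11: ○○●●●○
●○●●○●
●○●●○●
○●○○●○
gen 12: ●○●●●○
○●●●○●
○○●●○●
○●○○●○
gen 13: ●○●●●○
○●●●○●
○●●●○●
●○●○●○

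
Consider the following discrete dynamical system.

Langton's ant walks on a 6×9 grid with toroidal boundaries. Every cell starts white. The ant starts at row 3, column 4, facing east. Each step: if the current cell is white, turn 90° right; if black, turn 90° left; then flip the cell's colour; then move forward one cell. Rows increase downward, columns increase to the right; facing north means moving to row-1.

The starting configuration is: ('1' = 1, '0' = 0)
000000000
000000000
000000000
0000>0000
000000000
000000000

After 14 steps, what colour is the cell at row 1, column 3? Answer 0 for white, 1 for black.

t=0: 000000000
000000000
000000000
0000>0000
000000000
000000000
t=1: 000000000
000000000
000000000
000010000
0000v0000
000000000
t=2: 000000000
000000000
000000000
000010000
000<10000
000000000
t=3: 000000000
000000000
000000000
000^10000
000110000
000000000
t=4: 000000000
000000000
000000000
0001>0000
000110000
000000000
t=5: 000000000
000000000
0000^0000
000100000
000110000
000000000
t=6: 000000000
000000000
00001>000
000100000
000110000
000000000
t=7: 000000000
000000000
000011000
00010v000
000110000
000000000
t=8: 000000000
000000000
000011000
0001<1000
000110000
000000000
t=9: 000000000
000000000
0000^1000
000111000
000110000
000000000
t=10: 000000000
000000000
000<01000
000111000
000110000
000000000
t=11: 000000000
000^00000
000101000
000111000
000110000
000000000
t=12: 000000000
0001>0000
000101000
000111000
000110000
000000000
t=13: 000000000
000110000
0001v1000
000111000
000110000
000000000
t=14: 000000000
000110000
000<11000
000111000
000110000
000000000

1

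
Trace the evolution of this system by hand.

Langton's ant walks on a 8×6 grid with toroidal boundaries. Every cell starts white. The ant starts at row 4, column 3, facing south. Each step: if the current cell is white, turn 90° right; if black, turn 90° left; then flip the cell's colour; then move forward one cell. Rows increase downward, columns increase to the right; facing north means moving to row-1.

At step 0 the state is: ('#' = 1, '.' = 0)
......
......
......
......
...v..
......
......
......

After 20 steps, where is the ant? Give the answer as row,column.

k=0  ......
......
......
......
...v..
......
......
......
k=1  ......
......
......
......
..<#..
......
......
......
k=2  ......
......
......
..^...
..##..
......
......
......
k=3  ......
......
......
..#>..
..##..
......
......
......
k=4  ......
......
......
..##..
..#v..
......
......
......
k=5  ......
......
......
..##..
..#.>.
......
......
......
k=6  ......
......
......
..##..
..#.#.
....v.
......
......
k=7  ......
......
......
..##..
..#.#.
...<#.
......
......
k=8  ......
......
......
..##..
..#^#.
...##.
......
......
k=9  ......
......
......
..##..
..##>.
...##.
......
......
k=10  ......
......
......
..##^.
..##..
...##.
......
......
k=11  ......
......
......
..###>
..##..
...##.
......
......
k=12  ......
......
......
..####
..##.v
...##.
......
......
k=13  ......
......
......
..####
..##<#
...##.
......
......
k=14  ......
......
......
..##^#
..####
...##.
......
......
k=15  ......
......
......
..#<.#
..####
...##.
......
......
k=16  ......
......
......
..#..#
..#v##
...##.
......
......
k=17  ......
......
......
..#..#
..#.>#
...##.
......
......
k=18  ......
......
......
..#.^#
..#..#
...##.
......
......
k=19  ......
......
......
..#.#>
..#..#
...##.
......
......
k=20  ......
......
.....^
..#.#.
..#..#
...##.
......
......

2,5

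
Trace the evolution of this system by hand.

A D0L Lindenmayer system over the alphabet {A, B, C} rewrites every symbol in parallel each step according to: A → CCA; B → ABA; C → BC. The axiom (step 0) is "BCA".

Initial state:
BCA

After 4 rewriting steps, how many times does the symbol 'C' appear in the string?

57

[0] BCA
[1] ABABCCCA
[2] CCAABACCAABABCBCBCCCA
[3] BCBCCCACCAABACCABCBCCCACCAABACCAABABCABABCABABCBCBCCCA
[4] ABABCABABCBCBCCCABCBCCCACCAABACCABCBCCCAABABCABABCBCBCCCAB…CAABACCAABABCCCAABACCAABABCCCAABACCAABABCABABCABABCBCBCCCA  (len 139)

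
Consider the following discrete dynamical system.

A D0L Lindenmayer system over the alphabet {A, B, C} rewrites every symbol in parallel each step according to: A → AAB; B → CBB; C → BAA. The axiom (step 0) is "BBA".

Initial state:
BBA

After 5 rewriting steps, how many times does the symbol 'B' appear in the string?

365

step 0: BBA
step 1: CBBCBBAAB
step 2: BAACBBCBBBAACBBCBBAABAABCBB
step 3: CBBAABAABBAACBBCBBBAACBBCBBCBBAABAABBAACBBCBBBAACBBCBBAABAABCBBAABAABCBBBAACBBCBB
step 4: BAACBBCBBAABAABCBBAABAABCBBCBBAABAABBAACBBCBBBAACBBCBBCBBA…BCBBAABAABCBBAABAABCBBBAACBBCBBCBBAABAABBAACBBCBBBAACBBCBB  (len 243)
step 5: CBBAABAABBAACBBCBBBAACBBCBBAABAABCBBAABAABCBBBAACBBCBBAABA…BCBBCBBAABAABBAACBBCBBBAACBBCBBCBBAABAABBAACBBCBBBAACBBCBB  (len 729)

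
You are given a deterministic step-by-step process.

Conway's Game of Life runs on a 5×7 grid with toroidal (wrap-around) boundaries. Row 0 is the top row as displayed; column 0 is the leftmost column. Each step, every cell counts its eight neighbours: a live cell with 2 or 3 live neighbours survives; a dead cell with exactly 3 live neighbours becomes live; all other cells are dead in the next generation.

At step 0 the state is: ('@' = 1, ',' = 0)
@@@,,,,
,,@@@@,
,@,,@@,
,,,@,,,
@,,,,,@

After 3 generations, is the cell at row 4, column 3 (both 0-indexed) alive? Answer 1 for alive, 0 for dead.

t=0: @@@,,,,
,,@@@@,
,@,,@@,
,,,@,,,
@,,,,,@
t=1: @,@,@@,
@,,,,@@
,,,,,@,
@,,,@@@
@,@,,,@
t=2: ,,,@@,,
@@,,,,,
,,,,,,,
@@,,@,,
,,,,,,,
t=3: ,,,,,,,
,,,,,,,
,,,,,,,
,,,,,,,
,,,@@,,

1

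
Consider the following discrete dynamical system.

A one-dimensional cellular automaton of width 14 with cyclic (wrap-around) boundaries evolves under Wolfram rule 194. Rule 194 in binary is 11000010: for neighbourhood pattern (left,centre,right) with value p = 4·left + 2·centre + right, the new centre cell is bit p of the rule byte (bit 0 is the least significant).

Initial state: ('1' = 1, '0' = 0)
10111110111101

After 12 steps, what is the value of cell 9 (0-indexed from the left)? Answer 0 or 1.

0

0) 10111110111101
1) 10011110011100
2) 00101110101101
3) 01000110000100
4) 10001010001000
5) 00010000010001
6) 00100000100010
7) 01000001000100
8) 10000010001000
9) 00000100010001
10) 00001000100010
11) 00010001000100
12) 00100010001000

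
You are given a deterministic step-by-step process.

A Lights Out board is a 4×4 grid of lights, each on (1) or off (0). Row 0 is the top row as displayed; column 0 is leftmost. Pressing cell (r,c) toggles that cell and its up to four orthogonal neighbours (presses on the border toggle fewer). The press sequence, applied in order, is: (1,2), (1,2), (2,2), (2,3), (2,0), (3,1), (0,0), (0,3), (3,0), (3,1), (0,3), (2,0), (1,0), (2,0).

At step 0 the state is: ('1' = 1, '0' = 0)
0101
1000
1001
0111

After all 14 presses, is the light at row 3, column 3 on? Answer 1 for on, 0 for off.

[0] 0101
1000
1001
0111
[1] 0111
1111
1011
0111
[2] 0101
1000
1001
0111
[3] 0101
1010
1110
0101
[4] 0101
1011
1101
0100
[5] 0101
0011
0001
1100
[6] 0101
0011
0101
0010
[7] 1001
1011
0101
0010
[8] 1010
1010
0101
0010
[9] 1010
1010
1101
1110
[10] 1010
1010
1001
0000
[11] 1001
1011
1001
0000
[12] 1001
0011
0101
1000
[13] 0001
1111
1101
1000
[14] 0001
0111
0001
0000

0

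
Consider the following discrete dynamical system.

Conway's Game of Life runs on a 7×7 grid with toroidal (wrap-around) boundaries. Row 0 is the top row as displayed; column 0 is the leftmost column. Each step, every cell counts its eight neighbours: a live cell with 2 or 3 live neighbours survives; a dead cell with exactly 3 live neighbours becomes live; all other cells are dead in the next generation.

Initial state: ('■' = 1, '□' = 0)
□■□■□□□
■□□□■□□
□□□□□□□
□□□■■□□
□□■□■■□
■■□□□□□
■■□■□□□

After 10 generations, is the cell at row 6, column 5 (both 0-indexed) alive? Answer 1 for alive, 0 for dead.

t=0: □■□■□□□
■□□□■□□
□□□□□□□
□□□■■□□
□□■□■■□
■■□□□□□
■■□■□□□
t=1: □■□■■□□
□□□□□□□
□□□■■□□
□□□■■■□
□■■□■■□
■□□■■□■
□□□□□□□
t=2: □□□□□□□
□□■□□□□
□□□■□■□
□□□□□□□
■■■□□□□
■■■■■□■
■□■□□■□
t=3: □■□□□□□
□□□□□□□
□□□□□□□
□■■□□□□
□□□□□□■
□□□□■■□
■□■□■■□
t=4: □■□□□□□
□□□□□□□
□□□□□□□
□□□□□□□
□□□□□■□
□□□■■□□
□■□■■■■
t=5: ■□■□■■□
□□□□□□□
□□□□□□□
□□□□□□□
□□□□■□□
□□■■□□■
■□□■□■□
t=6: □■□■■■□
□□□□□□□
□□□□□□□
□□□□□□□
□□□■□□□
□□■■□■■
■□□□□■□
t=7: □□□□■■■
□□□□■□□
□□□□□□□
□□□□□□□
□□■■■□□
□□■■□■■
■■□□□□□
t=8: ■□□□■■■
□□□□■□□
□□□□□□□
□□□■□□□
□□■□■■□
■□□□□■■
■■■■□□□
t=9: ■□■□■■■
□□□□■□■
□□□□□□□
□□□■■□□
□□□■■■□
■□□□□■□
□□■■□□□
t=10: ■■■□■□■
■□□■■□■
□□□■■■□
□□□■□■□
□□□■□■■
□□■□□■■
■□■■□□□

0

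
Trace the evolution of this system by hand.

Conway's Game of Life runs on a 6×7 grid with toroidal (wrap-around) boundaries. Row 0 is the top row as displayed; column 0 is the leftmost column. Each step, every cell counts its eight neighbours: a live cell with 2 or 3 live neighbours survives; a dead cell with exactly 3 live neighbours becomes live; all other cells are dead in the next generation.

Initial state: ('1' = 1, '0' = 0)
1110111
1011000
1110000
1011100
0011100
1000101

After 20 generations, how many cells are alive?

[0] 1110111
1011000
1110000
1011100
0011100
1000101
[1] 0010100
0000110
1000101
1000100
1010001
0000000
[2] 0001110
0000101
1001101
0001000
1100001
0101000
[3] 0011010
1000001
1001101
0111110
1100000
0101011
[4] 0111010
1110000
0000000
0000010
0000000
0101011
[5] 0001010
1001000
0100000
0000000
0000111
1101011
[6] 0101010
0010100
0000000
0000010
0000100
1011000
[7] 0100000
0011100
0000000
0000000
0001100
0111000
[8] 0100100
0011000
0001000
0000000
0001100
0101100
[9] 0100100
0011100
0011000
0001100
0011100
0000010
[10] 0010110
0100100
0000000
0000000
0010010
0010010
[11] 0110110
0001110
0000000
0000000
0000000
0110011
[12] 1100000
0011010
0000100
0000000
0000000
1111111
[13] 0000000
0111100
0001100
0000000
1111111
0011111
[14] 0100000
0010100
0000100
1100001
1100000
0000000
[15] 0000000
0001000
1101010
0100001
0100001
1100000
[16] 0000000
0010100
1100101
0100011
0110001
1100000
[17] 0100000
1101010
0111101
0000000
0010011
1110000
[18] 0000001
0001011
0101111
1100101
1010001
1010001
[19] 0000000
0011000
0101000
0000100
0011000
0000010
[20] 0000000
0011000
0001100
0000100
0001100
0000000

7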